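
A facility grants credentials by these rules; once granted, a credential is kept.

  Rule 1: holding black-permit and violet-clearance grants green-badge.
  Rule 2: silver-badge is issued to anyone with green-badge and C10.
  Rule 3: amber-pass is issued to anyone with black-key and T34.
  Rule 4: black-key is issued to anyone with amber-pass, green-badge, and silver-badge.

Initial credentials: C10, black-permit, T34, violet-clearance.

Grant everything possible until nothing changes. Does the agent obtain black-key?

black-key would need amber-pass, green-badge, and silver-badge (Rule 4), but amber-pass is never granted.

No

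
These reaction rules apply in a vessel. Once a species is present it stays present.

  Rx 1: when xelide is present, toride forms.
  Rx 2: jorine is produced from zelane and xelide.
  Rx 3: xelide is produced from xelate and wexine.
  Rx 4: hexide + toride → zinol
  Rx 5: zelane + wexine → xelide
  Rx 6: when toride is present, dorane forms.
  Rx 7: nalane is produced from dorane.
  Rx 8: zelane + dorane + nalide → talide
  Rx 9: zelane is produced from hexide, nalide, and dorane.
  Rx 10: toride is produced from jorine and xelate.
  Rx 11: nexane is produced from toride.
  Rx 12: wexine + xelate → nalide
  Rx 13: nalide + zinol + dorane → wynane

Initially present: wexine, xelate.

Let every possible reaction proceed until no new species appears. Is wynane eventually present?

No

wynane would need nalide, zinol, and dorane (Rx 13), but zinol never forms.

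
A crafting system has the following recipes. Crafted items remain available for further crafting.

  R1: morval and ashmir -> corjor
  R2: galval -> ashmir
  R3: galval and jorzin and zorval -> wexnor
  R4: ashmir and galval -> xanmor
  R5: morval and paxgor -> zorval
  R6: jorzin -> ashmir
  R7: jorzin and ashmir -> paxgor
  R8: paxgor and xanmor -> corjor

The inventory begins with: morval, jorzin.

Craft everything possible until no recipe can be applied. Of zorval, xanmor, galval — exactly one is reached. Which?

zorval

Using R6, jorzin makes ashmir.
jorzin and ashmir -> paxgor (R7).
morval and paxgor -> zorval (R5).
xanmor would need ashmir and galval (R4), but galval is never obtained. No rule produces galval, and it is not given.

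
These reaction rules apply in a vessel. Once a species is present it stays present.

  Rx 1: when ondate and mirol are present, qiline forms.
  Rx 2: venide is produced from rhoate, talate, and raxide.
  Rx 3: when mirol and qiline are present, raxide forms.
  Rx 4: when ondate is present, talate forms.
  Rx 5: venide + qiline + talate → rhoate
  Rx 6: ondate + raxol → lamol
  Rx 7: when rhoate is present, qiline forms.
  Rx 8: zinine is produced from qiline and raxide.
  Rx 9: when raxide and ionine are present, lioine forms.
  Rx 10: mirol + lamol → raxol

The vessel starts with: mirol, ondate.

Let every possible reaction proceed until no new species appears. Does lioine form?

No

lioine would need raxide and ionine (Rx 9), but ionine never forms.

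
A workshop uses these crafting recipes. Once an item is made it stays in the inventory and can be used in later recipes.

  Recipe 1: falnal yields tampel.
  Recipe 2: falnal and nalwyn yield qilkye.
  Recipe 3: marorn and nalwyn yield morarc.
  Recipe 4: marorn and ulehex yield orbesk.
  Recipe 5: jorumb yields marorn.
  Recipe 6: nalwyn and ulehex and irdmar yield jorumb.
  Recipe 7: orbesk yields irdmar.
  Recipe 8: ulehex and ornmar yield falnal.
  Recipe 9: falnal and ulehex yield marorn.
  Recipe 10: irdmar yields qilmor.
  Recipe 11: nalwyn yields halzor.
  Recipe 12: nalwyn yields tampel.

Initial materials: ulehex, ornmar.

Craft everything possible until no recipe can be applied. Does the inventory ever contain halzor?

No

halzor would need nalwyn (Recipe 11), but nalwyn is never obtained.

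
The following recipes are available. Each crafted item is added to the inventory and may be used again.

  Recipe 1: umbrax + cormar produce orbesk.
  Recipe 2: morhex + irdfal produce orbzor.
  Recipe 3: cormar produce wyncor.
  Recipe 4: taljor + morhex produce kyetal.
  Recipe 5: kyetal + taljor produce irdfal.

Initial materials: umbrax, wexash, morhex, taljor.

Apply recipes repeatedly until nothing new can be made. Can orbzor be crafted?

Yes

taljor + morhex → kyetal (Recipe 4).
kyetal + taljor → irdfal (Recipe 5).
Using Recipe 2, morhex and irdfal make orbzor.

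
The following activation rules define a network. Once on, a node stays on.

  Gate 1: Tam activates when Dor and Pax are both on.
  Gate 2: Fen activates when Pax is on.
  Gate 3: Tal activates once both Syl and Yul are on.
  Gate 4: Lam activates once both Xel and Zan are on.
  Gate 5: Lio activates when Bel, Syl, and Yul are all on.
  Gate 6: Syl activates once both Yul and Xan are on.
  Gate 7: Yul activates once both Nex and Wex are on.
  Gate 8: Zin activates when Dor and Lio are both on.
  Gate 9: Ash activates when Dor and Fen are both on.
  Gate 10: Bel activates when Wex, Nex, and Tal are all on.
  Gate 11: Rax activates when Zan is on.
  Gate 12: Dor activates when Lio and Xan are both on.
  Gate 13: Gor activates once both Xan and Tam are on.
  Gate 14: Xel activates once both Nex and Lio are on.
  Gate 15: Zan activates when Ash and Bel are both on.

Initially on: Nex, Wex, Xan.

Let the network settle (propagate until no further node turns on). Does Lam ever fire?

No

Lam would need Xel and Zan (Gate 4), but Zan never turns on.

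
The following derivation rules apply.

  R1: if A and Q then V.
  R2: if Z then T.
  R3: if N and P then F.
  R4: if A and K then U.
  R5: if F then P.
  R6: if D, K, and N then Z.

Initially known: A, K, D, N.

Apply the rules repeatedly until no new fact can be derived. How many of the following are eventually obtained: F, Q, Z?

1

From D, K, and N, R6 gives Z.
F would need N and P (R3), but P is never established.
No rule produces Q, and it is not given.
Z: reached.
Reached: Z — 1 of the 3.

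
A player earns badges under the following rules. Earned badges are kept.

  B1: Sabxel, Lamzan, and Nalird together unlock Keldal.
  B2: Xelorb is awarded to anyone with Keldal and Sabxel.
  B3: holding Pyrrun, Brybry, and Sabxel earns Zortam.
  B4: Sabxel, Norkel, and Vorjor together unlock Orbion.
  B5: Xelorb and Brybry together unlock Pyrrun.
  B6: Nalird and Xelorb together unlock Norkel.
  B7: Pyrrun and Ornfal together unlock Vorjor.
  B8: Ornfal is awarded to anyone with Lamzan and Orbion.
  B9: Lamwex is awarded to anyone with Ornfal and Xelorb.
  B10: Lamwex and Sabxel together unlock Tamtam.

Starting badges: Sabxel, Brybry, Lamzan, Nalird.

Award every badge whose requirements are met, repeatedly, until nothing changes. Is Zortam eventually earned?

With Sabxel, Lamzan, and Nalird, Keldal is earned (B1).
With Keldal and Sabxel, Xelorb is earned (B2).
With Xelorb and Brybry, Pyrrun is earned (B5).
With Pyrrun, Brybry, and Sabxel, Zortam is earned (B3).

Yes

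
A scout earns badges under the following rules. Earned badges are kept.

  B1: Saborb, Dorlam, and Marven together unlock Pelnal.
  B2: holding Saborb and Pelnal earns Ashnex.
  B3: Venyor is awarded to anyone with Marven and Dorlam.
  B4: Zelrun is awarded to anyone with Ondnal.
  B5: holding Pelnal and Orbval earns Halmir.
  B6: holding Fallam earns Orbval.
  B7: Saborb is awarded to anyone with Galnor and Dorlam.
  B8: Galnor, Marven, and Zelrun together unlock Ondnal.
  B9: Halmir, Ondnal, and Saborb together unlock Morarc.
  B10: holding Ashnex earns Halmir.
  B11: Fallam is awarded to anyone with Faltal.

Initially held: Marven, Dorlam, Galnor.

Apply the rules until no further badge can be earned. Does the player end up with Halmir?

Yes

With Galnor and Dorlam, Saborb is earned (B7).
With Saborb, Dorlam, and Marven, Pelnal is earned (B1).
With Saborb and Pelnal, Ashnex is earned (B2).
With Ashnex, Halmir is earned (B10).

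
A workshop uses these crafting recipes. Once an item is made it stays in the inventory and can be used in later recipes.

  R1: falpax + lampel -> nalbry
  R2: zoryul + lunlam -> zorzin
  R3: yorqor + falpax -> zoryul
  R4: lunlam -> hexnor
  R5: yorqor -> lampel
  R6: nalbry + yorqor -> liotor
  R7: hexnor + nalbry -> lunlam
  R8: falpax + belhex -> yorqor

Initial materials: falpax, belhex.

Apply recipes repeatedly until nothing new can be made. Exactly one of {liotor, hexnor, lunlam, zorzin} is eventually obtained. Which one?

liotor

Using R8, falpax and belhex make yorqor.
Using R5, yorqor makes lampel.
falpax + lampel -> nalbry (R1).
Using R6, nalbry and yorqor make liotor.
zorzin would need zoryul and lunlam (R2), but lunlam is never obtained. hexnor would need lunlam (R4), but lunlam is never obtained. lunlam would need hexnor and nalbry (R7), but hexnor is never obtained.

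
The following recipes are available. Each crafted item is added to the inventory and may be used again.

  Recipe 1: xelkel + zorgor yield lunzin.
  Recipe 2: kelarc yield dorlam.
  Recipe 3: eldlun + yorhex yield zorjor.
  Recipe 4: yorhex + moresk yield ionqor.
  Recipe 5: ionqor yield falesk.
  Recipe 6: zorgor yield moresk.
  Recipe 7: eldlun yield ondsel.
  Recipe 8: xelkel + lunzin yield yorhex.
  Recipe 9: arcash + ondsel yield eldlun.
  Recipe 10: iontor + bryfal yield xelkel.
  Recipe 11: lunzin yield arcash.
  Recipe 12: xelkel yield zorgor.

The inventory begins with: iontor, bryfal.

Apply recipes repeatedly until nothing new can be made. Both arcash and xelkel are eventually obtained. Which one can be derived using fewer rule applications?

xelkel

xelkel: iontor + bryfal → xelkel (Recipe 10). [1 rule application]
arcash: Using Recipe 10, iontor and bryfal make xelkel. xelkel → zorgor (Recipe 12). xelkel + zorgor → lunzin (Recipe 1). lunzin → arcash (Recipe 11). [4 rule applications]
xelkel needs fewer.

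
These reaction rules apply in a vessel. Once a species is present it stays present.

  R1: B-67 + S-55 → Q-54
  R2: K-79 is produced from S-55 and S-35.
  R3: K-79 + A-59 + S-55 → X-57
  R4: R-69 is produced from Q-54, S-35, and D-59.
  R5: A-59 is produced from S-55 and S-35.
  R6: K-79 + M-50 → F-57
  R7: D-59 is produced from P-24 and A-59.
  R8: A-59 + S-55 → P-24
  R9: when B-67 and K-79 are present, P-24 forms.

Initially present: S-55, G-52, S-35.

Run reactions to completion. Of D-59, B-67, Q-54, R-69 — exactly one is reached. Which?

S-55 and S-35 present → A-59 forms (R5).
A-59 and S-55 present → P-24 forms (R8).
P-24 and A-59 present → D-59 forms (R7).
No rule produces B-67, and it is not given. R-69 would need Q-54, S-35, and D-59 (R4), but Q-54 never forms. Q-54 would need B-67 and S-55 (R1), but B-67 never forms.

D-59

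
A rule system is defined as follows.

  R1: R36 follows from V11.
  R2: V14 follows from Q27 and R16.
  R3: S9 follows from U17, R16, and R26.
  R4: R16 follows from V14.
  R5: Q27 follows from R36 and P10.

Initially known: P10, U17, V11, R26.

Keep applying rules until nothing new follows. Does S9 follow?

S9 would need U17, R16, and R26 (R3), but R16 is never established.

No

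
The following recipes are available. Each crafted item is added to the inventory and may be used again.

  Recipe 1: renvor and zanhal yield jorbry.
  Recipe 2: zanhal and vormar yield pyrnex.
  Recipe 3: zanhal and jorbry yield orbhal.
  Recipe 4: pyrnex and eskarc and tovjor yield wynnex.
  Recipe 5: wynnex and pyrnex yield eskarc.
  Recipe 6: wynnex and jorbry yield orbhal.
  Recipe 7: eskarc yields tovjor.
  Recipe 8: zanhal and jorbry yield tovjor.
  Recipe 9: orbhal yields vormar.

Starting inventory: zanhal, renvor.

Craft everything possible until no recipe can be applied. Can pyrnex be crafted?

renvor and zanhal → jorbry (Recipe 1).
zanhal and jorbry → orbhal (Recipe 3).
orbhal → vormar (Recipe 9).
zanhal and vormar → pyrnex (Recipe 2).

Yes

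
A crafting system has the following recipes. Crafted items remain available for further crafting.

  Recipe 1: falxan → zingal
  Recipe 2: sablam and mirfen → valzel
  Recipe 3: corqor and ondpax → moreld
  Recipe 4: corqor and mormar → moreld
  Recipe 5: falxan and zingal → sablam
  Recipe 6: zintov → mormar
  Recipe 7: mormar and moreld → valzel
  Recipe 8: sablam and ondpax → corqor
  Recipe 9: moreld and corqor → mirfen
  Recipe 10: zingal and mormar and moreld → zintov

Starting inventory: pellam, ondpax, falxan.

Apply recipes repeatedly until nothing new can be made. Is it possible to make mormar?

No

mormar would need zintov (Recipe 6), but zintov is never obtained.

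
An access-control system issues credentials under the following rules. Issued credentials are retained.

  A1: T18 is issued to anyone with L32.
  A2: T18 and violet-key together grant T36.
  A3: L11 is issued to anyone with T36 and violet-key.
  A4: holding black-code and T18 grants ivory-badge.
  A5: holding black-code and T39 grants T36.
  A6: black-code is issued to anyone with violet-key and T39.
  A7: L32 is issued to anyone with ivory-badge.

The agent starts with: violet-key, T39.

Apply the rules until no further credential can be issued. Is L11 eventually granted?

Holding violet-key and T39 grants black-code (A6).
Holding black-code and T39 grants T36 (A5).
Holding T36 and violet-key grants L11 (A3).

Yes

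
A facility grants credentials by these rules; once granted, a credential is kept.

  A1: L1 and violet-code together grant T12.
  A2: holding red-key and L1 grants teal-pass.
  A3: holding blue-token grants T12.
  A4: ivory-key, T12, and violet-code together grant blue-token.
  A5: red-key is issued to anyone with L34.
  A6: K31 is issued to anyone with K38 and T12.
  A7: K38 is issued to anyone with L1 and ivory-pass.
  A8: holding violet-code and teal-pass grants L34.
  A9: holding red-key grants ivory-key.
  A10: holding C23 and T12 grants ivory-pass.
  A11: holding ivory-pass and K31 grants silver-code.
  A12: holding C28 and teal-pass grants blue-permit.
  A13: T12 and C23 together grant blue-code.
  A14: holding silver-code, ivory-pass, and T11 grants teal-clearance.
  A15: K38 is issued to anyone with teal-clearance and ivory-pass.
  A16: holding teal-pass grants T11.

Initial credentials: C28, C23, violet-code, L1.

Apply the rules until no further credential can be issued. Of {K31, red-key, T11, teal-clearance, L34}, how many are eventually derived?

Holding L1 and violet-code grants T12 (A1).
Holding C23 and T12 grants ivory-pass (A10).
Holding L1 and ivory-pass grants K38 (A7).
Holding K38 and T12 grants K31 (A6).
K31: reached.
red-key would need L34 (A5), but L34 is never granted.
T11 would need teal-pass (A16), but teal-pass is never granted.
teal-clearance would need silver-code, ivory-pass, and T11 (A14), but T11 is never granted.
L34 would need violet-code and teal-pass (A8), but teal-pass is never granted.
Reached: K31 — 1 of the 5.

1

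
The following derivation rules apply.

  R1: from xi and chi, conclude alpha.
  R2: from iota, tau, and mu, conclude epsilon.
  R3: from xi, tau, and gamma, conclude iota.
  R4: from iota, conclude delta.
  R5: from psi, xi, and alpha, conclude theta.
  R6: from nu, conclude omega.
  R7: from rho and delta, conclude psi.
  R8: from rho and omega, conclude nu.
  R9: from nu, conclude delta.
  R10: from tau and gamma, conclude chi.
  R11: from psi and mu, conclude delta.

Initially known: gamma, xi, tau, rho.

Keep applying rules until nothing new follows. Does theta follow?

tau and gamma hold, so chi follows (R10).
xi, tau, and gamma hold, so iota follows (R3).
From xi and chi, R1 gives alpha.
iota holds, so delta follows (R4).
rho and delta hold, so psi follows (R7).
psi, xi, and alpha hold, so theta follows (R5).

Yes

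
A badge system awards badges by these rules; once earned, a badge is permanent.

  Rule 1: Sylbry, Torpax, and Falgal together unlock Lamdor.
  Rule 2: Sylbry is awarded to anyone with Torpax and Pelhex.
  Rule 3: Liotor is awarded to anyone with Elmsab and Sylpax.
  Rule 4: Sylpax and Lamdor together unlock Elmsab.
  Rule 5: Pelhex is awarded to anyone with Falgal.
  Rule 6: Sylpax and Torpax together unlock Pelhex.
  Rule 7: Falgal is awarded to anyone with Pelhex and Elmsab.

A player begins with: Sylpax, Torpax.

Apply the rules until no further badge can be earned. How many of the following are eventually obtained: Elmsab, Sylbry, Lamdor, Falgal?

1

With Sylpax and Torpax, Pelhex is earned (Rule 6).
With Torpax and Pelhex, Sylbry is earned (Rule 2).
Elmsab would need Sylpax and Lamdor (Rule 4), but Lamdor is never earned.
Sylbry: reached.
Lamdor would need Sylbry, Torpax, and Falgal (Rule 1), but Falgal is never earned.
Falgal would need Pelhex and Elmsab (Rule 7), but Elmsab is never earned.
Reached: Sylbry — 1 of the 4.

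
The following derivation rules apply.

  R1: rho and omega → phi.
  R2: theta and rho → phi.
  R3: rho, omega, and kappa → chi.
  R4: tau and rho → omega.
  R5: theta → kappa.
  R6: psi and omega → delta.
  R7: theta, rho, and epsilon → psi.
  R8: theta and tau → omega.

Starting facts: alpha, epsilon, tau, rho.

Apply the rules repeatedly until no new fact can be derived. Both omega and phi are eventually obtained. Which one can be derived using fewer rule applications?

omega: tau and rho hold, so omega follows (R4). [1 rule application]
phi: tau and rho hold, so omega follows (R4). rho and omega hold, so phi follows (R1). [2 rule applications]
omega needs fewer.

omega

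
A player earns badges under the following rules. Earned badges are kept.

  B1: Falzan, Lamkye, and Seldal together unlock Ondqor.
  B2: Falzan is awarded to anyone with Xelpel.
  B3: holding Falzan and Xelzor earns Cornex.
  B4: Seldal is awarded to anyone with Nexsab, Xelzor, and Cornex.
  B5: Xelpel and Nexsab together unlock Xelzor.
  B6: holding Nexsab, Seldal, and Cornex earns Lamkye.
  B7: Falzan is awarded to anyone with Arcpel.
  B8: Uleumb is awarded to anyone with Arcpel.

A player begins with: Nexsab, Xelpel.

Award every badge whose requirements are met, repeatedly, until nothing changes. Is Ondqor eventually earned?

With Xelpel and Nexsab, Xelzor is earned (B5).
With Xelpel, Falzan is earned (B2).
With Falzan and Xelzor, Cornex is earned (B3).
With Nexsab, Xelzor, and Cornex, Seldal is earned (B4).
With Nexsab, Seldal, and Cornex, Lamkye is earned (B6).
With Falzan, Lamkye, and Seldal, Ondqor is earned (B1).

Yes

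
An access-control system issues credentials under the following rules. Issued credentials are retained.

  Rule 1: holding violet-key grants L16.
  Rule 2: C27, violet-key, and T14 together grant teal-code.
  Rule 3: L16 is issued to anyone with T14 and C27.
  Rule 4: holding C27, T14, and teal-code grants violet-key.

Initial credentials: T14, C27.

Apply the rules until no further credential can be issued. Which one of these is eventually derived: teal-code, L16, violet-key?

Holding T14 and C27 grants L16 (Rule 3).
teal-code would need C27, violet-key, and T14 (Rule 2), but violet-key is never granted. violet-key would need C27, T14, and teal-code (Rule 4), but teal-code is never granted.

L16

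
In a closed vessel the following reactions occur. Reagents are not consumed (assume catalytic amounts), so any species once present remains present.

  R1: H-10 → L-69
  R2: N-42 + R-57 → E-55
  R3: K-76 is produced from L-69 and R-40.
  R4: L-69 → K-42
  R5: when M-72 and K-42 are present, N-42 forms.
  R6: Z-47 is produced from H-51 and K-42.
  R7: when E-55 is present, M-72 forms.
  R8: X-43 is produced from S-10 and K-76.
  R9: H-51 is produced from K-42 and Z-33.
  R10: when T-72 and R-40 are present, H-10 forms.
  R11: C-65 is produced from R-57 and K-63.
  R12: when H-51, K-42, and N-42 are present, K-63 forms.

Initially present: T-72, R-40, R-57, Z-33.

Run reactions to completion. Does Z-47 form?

T-72 and R-40 present → H-10 forms (R10).
H-10 present → L-69 forms (R1).
L-69 present → K-42 forms (R4).
K-42 and Z-33 present → H-51 forms (R9).
H-51 and K-42 present → Z-47 forms (R6).

Yes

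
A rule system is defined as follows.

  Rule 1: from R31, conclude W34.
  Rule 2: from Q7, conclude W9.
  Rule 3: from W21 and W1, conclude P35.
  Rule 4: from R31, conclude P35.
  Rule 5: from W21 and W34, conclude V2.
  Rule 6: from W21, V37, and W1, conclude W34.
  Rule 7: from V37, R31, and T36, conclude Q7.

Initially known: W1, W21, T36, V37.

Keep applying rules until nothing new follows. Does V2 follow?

Yes

From W21, V37, and W1, Rule 6 gives W34.
From W21 and W34, Rule 5 gives V2.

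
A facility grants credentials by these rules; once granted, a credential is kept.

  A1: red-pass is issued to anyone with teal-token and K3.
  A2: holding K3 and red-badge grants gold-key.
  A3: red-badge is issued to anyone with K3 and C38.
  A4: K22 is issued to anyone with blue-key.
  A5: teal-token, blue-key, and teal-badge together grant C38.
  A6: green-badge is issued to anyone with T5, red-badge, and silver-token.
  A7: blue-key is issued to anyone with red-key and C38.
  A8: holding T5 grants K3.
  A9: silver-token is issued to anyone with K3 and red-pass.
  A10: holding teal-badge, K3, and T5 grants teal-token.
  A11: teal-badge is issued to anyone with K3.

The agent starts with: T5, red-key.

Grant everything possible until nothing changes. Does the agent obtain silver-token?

Holding T5 grants K3 (A8).
Holding K3 grants teal-badge (A11).
Holding teal-badge, K3, and T5 grants teal-token (A10).
Holding teal-token and K3 grants red-pass (A1).
Holding K3 and red-pass grants silver-token (A9).

Yes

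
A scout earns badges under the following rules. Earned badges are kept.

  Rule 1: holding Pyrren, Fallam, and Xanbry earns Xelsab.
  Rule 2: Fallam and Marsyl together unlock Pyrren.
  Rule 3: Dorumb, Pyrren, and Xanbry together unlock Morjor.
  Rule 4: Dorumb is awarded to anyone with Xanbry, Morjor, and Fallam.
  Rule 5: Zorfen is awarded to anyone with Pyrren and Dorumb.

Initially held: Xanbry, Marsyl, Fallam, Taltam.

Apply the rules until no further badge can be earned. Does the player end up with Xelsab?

With Fallam and Marsyl, Pyrren is earned (Rule 2).
With Pyrren, Fallam, and Xanbry, Xelsab is earned (Rule 1).

Yes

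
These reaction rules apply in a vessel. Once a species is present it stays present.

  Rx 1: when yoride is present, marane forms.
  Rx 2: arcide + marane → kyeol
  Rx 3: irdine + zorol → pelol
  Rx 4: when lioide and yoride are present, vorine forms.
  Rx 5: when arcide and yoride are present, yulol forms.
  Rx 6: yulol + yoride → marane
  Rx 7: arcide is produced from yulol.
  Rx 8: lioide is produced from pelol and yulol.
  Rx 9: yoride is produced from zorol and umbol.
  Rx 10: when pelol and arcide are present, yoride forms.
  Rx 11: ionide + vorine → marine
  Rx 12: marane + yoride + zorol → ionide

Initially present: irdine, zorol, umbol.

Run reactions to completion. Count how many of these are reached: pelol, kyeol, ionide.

2

irdine and zorol present → pelol forms (Rx 3).
zorol and umbol present → yoride forms (Rx 9).
yoride present → marane forms (Rx 1).
marane, yoride, and zorol present → ionide forms (Rx 12).
pelol: reached.
kyeol would need arcide and marane (Rx 2), but arcide never forms.
ionide: reached.
Reached: pelol and ionide — 2 of the 3.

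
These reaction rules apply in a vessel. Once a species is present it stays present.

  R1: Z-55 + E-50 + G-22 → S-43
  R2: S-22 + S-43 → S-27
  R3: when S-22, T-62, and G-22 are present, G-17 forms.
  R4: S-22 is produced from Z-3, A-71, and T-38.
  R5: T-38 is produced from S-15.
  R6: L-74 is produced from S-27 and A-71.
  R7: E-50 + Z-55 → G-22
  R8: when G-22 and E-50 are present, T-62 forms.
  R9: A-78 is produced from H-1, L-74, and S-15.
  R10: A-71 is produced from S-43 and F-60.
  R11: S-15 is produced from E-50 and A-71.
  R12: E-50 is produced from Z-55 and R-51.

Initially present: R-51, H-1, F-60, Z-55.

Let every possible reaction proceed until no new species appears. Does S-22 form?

S-22 would need Z-3, A-71, and T-38 (R4), but Z-3 never forms.

No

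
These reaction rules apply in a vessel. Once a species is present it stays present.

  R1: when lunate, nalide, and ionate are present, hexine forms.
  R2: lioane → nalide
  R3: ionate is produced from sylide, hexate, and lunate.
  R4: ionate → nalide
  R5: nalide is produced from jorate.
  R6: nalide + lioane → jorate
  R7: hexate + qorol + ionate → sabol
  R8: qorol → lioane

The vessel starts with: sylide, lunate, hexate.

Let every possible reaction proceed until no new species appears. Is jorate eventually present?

jorate would need nalide and lioane (R6), but lioane never forms.

No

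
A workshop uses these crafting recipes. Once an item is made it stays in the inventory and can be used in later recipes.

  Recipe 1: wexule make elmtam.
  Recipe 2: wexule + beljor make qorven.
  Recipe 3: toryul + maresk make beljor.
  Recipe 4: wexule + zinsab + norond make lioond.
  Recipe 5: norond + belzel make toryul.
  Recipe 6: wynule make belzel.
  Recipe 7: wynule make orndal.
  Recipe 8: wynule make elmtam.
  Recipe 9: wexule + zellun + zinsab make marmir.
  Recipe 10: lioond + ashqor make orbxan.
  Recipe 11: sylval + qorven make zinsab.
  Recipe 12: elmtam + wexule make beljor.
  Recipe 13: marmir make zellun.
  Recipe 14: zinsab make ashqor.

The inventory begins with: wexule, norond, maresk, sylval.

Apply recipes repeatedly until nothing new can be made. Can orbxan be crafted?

Yes

Using Recipe 1, wexule makes elmtam.
elmtam + wexule → beljor (Recipe 12).
wexule + beljor → qorven (Recipe 2).
sylval + qorven → zinsab (Recipe 11).
Using Recipe 4, wexule, zinsab, and norond make lioond.
zinsab → ashqor (Recipe 14).
Using Recipe 10, lioond and ashqor make orbxan.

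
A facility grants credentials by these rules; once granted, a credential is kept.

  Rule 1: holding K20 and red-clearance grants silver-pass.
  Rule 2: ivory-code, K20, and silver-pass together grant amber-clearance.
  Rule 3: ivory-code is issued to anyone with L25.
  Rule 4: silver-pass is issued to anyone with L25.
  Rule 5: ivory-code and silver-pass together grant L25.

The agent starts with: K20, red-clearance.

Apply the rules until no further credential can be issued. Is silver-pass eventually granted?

Holding K20 and red-clearance grants silver-pass (Rule 1).

Yes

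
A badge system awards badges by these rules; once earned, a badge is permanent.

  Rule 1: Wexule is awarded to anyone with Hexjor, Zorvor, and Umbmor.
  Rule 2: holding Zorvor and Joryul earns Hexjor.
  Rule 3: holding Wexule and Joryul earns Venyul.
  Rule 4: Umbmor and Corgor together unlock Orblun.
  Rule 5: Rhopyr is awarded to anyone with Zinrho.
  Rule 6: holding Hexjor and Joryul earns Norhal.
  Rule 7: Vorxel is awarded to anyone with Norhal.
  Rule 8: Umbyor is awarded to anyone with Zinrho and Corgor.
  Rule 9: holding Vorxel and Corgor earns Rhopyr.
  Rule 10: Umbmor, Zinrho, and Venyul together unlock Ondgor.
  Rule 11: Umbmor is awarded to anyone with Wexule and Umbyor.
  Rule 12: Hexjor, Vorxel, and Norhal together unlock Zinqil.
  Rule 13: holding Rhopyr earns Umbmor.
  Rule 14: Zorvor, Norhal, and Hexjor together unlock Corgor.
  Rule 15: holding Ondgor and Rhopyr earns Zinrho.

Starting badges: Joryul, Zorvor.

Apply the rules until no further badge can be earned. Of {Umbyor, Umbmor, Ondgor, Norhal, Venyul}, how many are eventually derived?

With Zorvor and Joryul, Hexjor is earned (Rule 2).
With Hexjor and Joryul, Norhal is earned (Rule 6).
With Zorvor, Norhal, and Hexjor, Corgor is earned (Rule 14).
With Norhal, Vorxel is earned (Rule 7).
With Vorxel and Corgor, Rhopyr is earned (Rule 9).
With Rhopyr, Umbmor is earned (Rule 13).
With Hexjor, Zorvor, and Umbmor, Wexule is earned (Rule 1).
With Wexule and Joryul, Venyul is earned (Rule 3).
Umbyor would need Zinrho and Corgor (Rule 8), but Zinrho is never earned.
Umbmor: reached.
Ondgor would need Umbmor, Zinrho, and Venyul (Rule 10), but Zinrho is never earned.
Norhal: reached.
Venyul: reached.
Reached: Umbmor, Norhal, and Venyul — 3 of the 5.

3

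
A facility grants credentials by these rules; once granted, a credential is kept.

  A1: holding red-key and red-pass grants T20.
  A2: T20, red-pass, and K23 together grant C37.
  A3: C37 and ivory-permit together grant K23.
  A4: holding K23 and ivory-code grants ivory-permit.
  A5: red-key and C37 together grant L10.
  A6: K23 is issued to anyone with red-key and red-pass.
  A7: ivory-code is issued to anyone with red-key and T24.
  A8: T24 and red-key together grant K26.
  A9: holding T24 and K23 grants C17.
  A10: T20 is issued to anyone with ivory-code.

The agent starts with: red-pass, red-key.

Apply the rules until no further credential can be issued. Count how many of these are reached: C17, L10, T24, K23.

2

Holding red-key and red-pass grants T20 (A1).
Holding red-key and red-pass grants K23 (A6).
Holding T20, red-pass, and K23 grants C37 (A2).
Holding red-key and C37 grants L10 (A5).
C17 would need T24 and K23 (A9), but T24 is never granted.
L10: reached.
No rule produces T24, and it is not given.
K23: reached.
Reached: L10 and K23 — 2 of the 4.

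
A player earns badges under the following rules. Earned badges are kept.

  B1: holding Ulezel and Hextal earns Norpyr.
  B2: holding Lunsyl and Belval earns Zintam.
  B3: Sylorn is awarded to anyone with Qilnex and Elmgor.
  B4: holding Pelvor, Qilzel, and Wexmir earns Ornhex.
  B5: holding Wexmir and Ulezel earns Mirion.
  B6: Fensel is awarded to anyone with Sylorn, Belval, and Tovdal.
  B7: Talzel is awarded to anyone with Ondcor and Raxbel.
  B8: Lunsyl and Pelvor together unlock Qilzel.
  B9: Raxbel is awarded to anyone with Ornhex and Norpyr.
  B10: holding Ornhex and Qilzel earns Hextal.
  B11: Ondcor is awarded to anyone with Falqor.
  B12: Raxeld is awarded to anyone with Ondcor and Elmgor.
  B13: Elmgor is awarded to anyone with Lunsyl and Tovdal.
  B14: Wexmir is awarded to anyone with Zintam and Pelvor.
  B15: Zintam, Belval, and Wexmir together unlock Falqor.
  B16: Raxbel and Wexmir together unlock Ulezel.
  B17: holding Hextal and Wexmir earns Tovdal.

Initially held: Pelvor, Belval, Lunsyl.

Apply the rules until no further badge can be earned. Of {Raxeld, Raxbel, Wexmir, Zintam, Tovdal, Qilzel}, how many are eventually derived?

With Lunsyl and Belval, Zintam is earned (B2).
With Lunsyl and Pelvor, Qilzel is earned (B8).
With Zintam and Pelvor, Wexmir is earned (B14).
With Pelvor, Qilzel, and Wexmir, Ornhex is earned (B4).
With Zintam, Belval, and Wexmir, Falqor is earned (B15).
With Ornhex and Qilzel, Hextal is earned (B10).
With Falqor, Ondcor is earned (B11).
With Hextal and Wexmir, Tovdal is earned (B17).
With Lunsyl and Tovdal, Elmgor is earned (B13).
With Ondcor and Elmgor, Raxeld is earned (B12).
Raxeld: reached.
Raxbel would need Ornhex and Norpyr (B9), but Norpyr is never earned.
Wexmir: reached.
Zintam: reached.
Tovdal: reached.
Qilzel: reached.
Reached: Raxeld, Wexmir, Zintam, Tovdal, and Qilzel — 5 of the 6.

5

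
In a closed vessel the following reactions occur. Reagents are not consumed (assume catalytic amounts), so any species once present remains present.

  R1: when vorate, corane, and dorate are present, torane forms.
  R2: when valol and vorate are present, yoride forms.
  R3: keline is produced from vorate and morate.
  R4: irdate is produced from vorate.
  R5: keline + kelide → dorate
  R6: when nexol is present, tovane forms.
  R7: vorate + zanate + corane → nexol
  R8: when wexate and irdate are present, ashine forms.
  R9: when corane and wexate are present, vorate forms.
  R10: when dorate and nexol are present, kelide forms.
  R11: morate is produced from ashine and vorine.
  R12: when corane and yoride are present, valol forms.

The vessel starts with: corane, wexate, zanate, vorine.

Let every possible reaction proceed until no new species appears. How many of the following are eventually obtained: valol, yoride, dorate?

0

valol would need corane and yoride (R12), but yoride never forms.
yoride would need valol and vorate (R2), but valol never forms.
dorate would need keline and kelide (R5), but kelide never forms.
None of the 3 are reached.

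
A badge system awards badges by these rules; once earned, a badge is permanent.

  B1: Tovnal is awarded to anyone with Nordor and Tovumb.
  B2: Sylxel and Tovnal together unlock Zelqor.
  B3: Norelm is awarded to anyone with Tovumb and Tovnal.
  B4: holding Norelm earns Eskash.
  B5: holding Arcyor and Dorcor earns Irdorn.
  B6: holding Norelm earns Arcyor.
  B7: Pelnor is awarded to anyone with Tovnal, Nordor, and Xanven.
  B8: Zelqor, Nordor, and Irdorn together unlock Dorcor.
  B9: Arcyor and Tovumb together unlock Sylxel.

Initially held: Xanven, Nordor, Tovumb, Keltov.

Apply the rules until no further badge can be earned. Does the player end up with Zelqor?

Yes

With Nordor and Tovumb, Tovnal is earned (B1).
With Tovumb and Tovnal, Norelm is earned (B3).
With Norelm, Arcyor is earned (B6).
With Arcyor and Tovumb, Sylxel is earned (B9).
With Sylxel and Tovnal, Zelqor is earned (B2).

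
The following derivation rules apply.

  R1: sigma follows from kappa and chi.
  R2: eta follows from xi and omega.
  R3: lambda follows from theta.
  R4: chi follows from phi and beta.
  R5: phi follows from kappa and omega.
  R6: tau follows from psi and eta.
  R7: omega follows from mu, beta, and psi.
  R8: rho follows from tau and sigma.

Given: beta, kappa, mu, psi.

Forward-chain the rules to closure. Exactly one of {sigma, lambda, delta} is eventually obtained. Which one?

sigma

From mu, beta, and psi, R7 gives omega.
From kappa and omega, R5 gives phi.
From phi and beta, R4 gives chi.
From kappa and chi, R1 gives sigma.
No rule produces delta, and it is not given. lambda would need theta (R3), but theta is never established.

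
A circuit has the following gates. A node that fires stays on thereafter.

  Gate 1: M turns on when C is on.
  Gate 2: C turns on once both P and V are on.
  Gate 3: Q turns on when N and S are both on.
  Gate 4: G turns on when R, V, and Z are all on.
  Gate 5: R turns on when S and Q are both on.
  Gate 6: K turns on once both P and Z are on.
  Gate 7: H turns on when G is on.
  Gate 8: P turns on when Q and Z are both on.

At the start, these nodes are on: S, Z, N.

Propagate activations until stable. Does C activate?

C would need P and V (Gate 2), but V never turns on.

No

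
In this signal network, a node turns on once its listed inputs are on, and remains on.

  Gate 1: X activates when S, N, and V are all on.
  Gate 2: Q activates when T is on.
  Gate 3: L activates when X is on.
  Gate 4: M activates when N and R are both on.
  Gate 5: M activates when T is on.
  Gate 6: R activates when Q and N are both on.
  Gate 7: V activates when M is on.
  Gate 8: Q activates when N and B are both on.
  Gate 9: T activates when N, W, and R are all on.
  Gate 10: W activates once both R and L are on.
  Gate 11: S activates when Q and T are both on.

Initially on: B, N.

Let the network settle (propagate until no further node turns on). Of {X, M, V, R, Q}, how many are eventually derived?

N and B are on, so Q activates (Gate 8).
Gate 6: Q and N on → R on.
Gate 4: N and R on → M on.
M is on, so V activates (Gate 7).
X would need S, N, and V (Gate 1), but S never turns on.
M: reached.
V: reached.
R: reached.
Q: reached.
Reached: M, V, R, and Q — 4 of the 5.

4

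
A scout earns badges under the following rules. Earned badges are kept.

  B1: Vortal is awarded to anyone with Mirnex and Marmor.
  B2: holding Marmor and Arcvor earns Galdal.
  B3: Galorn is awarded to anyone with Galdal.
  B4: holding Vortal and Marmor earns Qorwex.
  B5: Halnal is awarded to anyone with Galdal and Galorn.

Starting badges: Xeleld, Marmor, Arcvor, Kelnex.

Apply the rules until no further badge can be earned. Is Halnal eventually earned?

With Marmor and Arcvor, Galdal is earned (B2).
With Galdal, Galorn is earned (B3).
With Galdal and Galorn, Halnal is earned (B5).

Yes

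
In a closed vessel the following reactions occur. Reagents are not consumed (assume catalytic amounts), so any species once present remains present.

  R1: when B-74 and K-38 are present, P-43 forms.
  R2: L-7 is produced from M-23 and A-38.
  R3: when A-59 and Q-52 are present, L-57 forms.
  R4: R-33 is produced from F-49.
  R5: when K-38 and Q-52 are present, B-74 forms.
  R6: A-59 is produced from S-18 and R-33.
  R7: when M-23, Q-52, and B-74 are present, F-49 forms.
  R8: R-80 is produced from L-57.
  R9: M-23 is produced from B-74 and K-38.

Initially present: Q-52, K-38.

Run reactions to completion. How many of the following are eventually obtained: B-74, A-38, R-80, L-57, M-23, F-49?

3

K-38 and Q-52 present → B-74 forms (R5).
B-74 and K-38 present → M-23 forms (R9).
M-23, Q-52, and B-74 present → F-49 forms (R7).
B-74: reached.
No rule produces A-38, and it is not given.
R-80 would need L-57 (R8), but L-57 never forms.
L-57 would need A-59 and Q-52 (R3), but A-59 never forms.
M-23: reached.
F-49: reached.
Reached: B-74, M-23, and F-49 — 3 of the 6.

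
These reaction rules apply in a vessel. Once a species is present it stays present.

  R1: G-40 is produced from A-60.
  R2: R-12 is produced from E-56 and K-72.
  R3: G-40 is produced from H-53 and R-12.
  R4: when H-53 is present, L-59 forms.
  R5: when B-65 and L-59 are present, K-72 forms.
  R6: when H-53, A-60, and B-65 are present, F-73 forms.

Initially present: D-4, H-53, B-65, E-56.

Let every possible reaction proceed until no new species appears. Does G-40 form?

H-53 present → L-59 forms (R4).
B-65 and L-59 present → K-72 forms (R5).
E-56 and K-72 present → R-12 forms (R2).
H-53 and R-12 present → G-40 forms (R3).

Yes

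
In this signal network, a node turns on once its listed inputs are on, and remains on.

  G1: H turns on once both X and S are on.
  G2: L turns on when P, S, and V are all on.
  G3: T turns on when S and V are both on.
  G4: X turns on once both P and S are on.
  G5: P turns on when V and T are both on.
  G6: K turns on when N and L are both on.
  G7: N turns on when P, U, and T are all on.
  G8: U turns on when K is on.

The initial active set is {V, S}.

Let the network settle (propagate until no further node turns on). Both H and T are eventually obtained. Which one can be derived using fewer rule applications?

T: G3: S and V on → T on. [1 rule application]
H: G3: S and V on → T on. G5: V and T on → P on. P and S are on, so X turns on (G4). X and S are on, so H turns on (G1). [4 rule applications]
T needs fewer.

T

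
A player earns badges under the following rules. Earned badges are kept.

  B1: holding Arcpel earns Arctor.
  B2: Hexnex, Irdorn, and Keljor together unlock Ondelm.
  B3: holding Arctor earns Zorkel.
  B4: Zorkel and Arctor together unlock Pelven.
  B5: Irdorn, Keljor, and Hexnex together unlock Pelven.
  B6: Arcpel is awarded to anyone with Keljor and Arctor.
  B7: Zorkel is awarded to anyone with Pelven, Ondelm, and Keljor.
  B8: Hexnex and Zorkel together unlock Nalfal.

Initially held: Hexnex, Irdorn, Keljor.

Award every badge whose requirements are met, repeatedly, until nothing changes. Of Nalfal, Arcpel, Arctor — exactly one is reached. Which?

Nalfal

With Irdorn, Keljor, and Hexnex, Pelven is earned (B5).
With Hexnex, Irdorn, and Keljor, Ondelm is earned (B2).
With Pelven, Ondelm, and Keljor, Zorkel is earned (B7).
With Hexnex and Zorkel, Nalfal is earned (B8).
Arctor would need Arcpel (B1), but Arcpel is never earned. Arcpel would need Keljor and Arctor (B6), but Arctor is never earned.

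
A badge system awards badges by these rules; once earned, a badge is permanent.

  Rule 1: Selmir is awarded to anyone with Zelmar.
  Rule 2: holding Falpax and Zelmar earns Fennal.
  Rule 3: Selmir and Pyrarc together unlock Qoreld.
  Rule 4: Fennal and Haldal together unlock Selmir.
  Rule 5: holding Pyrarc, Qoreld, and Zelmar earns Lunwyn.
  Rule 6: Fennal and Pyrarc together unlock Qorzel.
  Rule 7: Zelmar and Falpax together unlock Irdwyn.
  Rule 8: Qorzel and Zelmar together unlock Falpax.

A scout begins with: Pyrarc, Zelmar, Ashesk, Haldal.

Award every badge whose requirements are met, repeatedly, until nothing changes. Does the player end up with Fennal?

Fennal would need Falpax and Zelmar (Rule 2), but Falpax is never earned.

No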